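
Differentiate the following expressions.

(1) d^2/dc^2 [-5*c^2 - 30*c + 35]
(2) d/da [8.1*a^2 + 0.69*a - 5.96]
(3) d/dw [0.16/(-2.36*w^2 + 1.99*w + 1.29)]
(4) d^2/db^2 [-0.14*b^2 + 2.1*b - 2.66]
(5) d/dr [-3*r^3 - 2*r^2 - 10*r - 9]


(1) = -10
(2) = 16.2*a + 0.69
(3) = (0.7552*w - 0.3184)/(-2.36*w^2 + 1.99*w + 1.29)^2
(4) = -0.280000000000000
(5) = -9*r^2 - 4*r - 10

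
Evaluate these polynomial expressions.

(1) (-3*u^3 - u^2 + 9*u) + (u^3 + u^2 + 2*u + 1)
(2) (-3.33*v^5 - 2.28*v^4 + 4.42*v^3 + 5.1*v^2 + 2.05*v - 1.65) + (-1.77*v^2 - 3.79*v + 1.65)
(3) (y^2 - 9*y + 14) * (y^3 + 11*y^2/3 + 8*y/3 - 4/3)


(1) = -2*u^3 + 11*u + 1
(2) = -3.33*v^5 - 2.28*v^4 + 4.42*v^3 + 3.33*v^2 - 1.74*v
(3) = y^5 - 16*y^4/3 - 49*y^3/3 + 26*y^2 + 148*y/3 - 56/3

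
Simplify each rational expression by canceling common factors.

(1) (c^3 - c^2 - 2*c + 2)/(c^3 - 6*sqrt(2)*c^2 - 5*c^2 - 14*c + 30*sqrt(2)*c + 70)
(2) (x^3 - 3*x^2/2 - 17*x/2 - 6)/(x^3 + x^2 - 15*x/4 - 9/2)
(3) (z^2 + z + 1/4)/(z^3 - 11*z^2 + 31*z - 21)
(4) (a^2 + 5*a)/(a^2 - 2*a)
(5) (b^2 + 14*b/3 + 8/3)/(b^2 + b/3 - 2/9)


(1) = (c^2 + c*(-sqrt(2) - 1) + sqrt(2))/(c^2 + c*(-7*sqrt(2) - 5) + 35*sqrt(2))
(2) = (2*x^2 - 6*x - 8)/(2*x^2 - x - 6)
(3) = (4*z^2 + 4*z + 1)/(4*z^3 - 44*z^2 + 124*z - 84)
(4) = (a + 5)/(a - 2)
(5) = (3*b + 12)/(3*b - 1)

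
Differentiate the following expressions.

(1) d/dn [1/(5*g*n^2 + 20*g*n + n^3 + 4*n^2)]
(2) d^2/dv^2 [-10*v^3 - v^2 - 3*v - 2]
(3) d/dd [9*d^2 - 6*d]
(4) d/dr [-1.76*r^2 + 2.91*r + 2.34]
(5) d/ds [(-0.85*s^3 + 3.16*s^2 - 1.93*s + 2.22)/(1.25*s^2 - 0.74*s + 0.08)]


(1) = (-10*g*n - 20*g - 3*n^2 - 8*n)/(n^2*(5*g*n + 20*g + n^2 + 4*n)^2)
(2) = -60*v - 2
(3) = 18*d - 6
(4) = 2.91 - 3.52*r
(5) = (-1.0625*s^4 + 1.258*s^3 - 0.1299*s^2 - 5.0444*s + 1.4884)/(1.5625*s^4 - 1.85*s^3 + 0.7476*s^2 - 0.1184*s + 0.0064)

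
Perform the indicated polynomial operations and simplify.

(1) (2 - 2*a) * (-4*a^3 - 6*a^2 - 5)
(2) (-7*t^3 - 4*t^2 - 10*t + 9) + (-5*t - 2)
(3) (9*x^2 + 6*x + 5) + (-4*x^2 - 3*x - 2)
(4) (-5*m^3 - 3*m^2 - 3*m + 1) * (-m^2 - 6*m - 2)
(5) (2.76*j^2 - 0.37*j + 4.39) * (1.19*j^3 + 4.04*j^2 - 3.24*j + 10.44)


(1) = 8*a^4 + 4*a^3 - 12*a^2 + 10*a - 10
(2) = -7*t^3 - 4*t^2 - 15*t + 7
(3) = 5*x^2 + 3*x + 3
(4) = 5*m^5 + 33*m^4 + 31*m^3 + 23*m^2 - 2
(5) = 3.2844*j^5 + 10.7101*j^4 - 5.2131*j^3 + 47.7488*j^2 - 18.0864*j + 45.8316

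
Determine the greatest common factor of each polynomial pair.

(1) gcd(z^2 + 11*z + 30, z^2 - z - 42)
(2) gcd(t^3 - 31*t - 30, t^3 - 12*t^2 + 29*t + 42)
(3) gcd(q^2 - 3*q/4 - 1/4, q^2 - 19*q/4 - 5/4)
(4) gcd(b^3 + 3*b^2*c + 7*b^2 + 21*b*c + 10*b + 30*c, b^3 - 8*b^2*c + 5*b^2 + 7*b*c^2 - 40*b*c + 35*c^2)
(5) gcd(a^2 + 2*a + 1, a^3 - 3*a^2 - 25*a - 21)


(1) = gcd((z + 5)*(z + 6), (z - 7)*(z + 6)) = z + 6
(2) = t^2 - 5*t - 6
(3) = q + 1/4
(4) = b + 5
(5) = a + 1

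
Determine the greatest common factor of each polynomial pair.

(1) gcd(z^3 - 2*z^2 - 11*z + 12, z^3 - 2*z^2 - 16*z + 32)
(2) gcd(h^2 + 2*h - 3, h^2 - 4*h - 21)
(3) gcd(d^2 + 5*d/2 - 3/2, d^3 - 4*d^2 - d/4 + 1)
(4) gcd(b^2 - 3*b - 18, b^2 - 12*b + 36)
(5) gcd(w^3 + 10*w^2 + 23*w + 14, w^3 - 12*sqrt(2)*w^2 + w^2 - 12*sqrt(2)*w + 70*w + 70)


(1) = z - 4
(2) = gcd((h - 1)*(h + 3), (h - 7)*(h + 3)) = h + 3
(3) = d - 1/2
(4) = gcd((b - 6)*(b + 3), (b - 6)^2) = b - 6
(5) = gcd((w + 1)*(w + 2)*(w + 7), (w + 1)*(w - 7*sqrt(2))*(w - 5*sqrt(2))) = w + 1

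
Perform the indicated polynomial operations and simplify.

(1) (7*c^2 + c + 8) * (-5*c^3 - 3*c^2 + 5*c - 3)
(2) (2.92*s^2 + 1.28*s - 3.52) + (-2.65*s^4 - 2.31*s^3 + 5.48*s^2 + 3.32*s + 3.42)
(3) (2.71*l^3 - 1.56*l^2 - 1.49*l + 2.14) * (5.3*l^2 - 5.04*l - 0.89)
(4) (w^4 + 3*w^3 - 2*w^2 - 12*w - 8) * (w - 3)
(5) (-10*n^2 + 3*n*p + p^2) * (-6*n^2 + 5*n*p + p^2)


(1) = -35*c^5 - 26*c^4 - 8*c^3 - 40*c^2 + 37*c - 24
(2) = -2.65*s^4 - 2.31*s^3 + 8.4*s^2 + 4.6*s - 0.1
(3) = 14.363*l^5 - 21.9264*l^4 - 2.4465*l^3 + 20.24*l^2 - 9.4595*l - 1.9046
(4) = w^5 - 11*w^3 - 6*w^2 + 28*w + 24
(5) = 60*n^4 - 68*n^3*p - n^2*p^2 + 8*n*p^3 + p^4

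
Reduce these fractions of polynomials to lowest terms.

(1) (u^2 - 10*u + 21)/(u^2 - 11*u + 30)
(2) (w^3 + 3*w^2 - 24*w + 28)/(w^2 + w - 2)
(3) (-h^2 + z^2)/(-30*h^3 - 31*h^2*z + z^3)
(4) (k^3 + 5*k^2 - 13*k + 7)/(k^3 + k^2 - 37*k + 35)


(1) = (u^2 - 10*u + 21)/(u^2 - 11*u + 30)
(2) = (w^3 + 3*w^2 - 24*w + 28)/(w^2 + w - 2)
(3) = (-h + z)/(-30*h^2 - h*z + z^2)
(4) = (k - 1)/(k - 5)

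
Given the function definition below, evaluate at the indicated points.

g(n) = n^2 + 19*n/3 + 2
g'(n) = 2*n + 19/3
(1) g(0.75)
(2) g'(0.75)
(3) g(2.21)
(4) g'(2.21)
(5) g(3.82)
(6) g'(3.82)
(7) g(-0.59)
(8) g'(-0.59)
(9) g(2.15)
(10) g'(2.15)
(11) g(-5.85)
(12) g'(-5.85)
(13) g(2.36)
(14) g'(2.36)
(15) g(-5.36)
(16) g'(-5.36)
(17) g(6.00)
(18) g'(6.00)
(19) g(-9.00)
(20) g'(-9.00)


(1) = 7.31
(2) = 7.83
(3) = 20.88
(4) = 10.75
(5) = 40.79
(6) = 13.97
(7) = -1.39
(8) = 5.15
(9) = 20.24
(10) = 10.63
(11) = -0.83
(12) = -5.37
(13) = 22.52
(14) = 11.05
(15) = -3.22
(16) = -4.39
(17) = 76.00
(18) = 18.33
(19) = 26.00
(20) = -11.67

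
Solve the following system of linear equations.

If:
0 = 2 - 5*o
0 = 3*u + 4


Then:
o = 2/5
u = -4/3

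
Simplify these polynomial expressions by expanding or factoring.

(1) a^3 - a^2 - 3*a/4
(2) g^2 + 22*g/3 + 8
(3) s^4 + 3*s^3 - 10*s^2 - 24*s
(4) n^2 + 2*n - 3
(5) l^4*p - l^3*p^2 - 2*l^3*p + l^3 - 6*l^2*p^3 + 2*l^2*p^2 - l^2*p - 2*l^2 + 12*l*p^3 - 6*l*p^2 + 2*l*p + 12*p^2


(1) = a*(a - 3/2)*(a + 1/2)
(2) = (g + 4/3)*(g + 6)
(3) = s*(s - 3)*(s + 2)*(s + 4)
(4) = (n - 1)*(n + 3)
(5) = (l - 2)*(l - 3*p)*(l + 2*p)*(l*p + 1)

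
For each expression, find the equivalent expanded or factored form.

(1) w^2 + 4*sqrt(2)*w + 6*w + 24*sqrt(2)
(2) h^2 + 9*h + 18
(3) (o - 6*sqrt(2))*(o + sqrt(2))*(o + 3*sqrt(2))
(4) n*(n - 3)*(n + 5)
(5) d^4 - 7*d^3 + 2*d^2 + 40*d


(1) = (w + 6)*(w + 4*sqrt(2))
(2) = (h + 3)*(h + 6)
(3) = o^3 - 2*sqrt(2)*o^2 - 42*o - 36*sqrt(2)
(4) = n^3 + 2*n^2 - 15*n
(5) = d*(d - 5)*(d - 4)*(d + 2)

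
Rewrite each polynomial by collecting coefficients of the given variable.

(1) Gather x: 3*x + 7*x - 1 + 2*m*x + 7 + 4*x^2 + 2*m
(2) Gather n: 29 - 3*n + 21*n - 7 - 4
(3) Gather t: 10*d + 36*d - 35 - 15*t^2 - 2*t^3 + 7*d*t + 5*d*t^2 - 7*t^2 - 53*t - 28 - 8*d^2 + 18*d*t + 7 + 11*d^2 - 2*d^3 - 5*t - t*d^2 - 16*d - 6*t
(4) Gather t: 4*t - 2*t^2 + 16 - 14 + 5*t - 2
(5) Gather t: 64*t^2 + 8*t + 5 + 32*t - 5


(1) = 2*m + 4*x^2 + x*(2*m + 10) + 6
(2) = 18*n + 18
(3) = -2*d^3 + 3*d^2 + 30*d - 2*t^3 + t^2*(5*d - 22) + t*(-d^2 + 25*d - 64) - 56
(4) = -2*t^2 + 9*t
(5) = 64*t^2 + 40*t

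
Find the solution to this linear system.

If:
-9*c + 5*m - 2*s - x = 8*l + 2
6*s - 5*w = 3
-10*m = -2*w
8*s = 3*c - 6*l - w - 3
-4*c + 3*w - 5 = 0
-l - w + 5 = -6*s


Then:
c = -970/353
l = 4/353
m = -141/353
s = -411/353
w = -705/353
x = 8109/353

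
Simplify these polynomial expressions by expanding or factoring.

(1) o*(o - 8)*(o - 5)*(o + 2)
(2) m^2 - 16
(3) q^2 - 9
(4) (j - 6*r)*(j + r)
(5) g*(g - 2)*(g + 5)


(1) = o^4 - 11*o^3 + 14*o^2 + 80*o
(2) = (m - 4)*(m + 4)
(3) = (q - 3)*(q + 3)
(4) = j^2 - 5*j*r - 6*r^2
(5) = g^3 + 3*g^2 - 10*g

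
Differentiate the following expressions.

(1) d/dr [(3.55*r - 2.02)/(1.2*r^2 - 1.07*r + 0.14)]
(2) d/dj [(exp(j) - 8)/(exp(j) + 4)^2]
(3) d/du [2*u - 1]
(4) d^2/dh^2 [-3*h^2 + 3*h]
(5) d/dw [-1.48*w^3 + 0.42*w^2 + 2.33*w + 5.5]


(1) = (-4.26*r^2 + 4.848*r - 1.6644)/(1.44*r^4 - 2.568*r^3 + 1.4809*r^2 - 0.2996*r + 0.0196)
(2) = (20 - exp(j))*exp(j)/(exp(j) + 4)^3
(3) = 2
(4) = -6
(5) = -4.44*w^2 + 0.84*w + 2.33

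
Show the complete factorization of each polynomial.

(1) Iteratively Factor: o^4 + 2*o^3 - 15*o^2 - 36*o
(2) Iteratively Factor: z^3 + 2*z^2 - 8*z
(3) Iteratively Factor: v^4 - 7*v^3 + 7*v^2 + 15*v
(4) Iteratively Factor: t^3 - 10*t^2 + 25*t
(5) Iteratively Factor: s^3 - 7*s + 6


(1) = (o)*(o^3 + 2*o^2 - 15*o - 36) = o*(o + 3)*(o^2 - o - 12) = o*(o - 4)*(o + 3)*(o + 3)
(2) = (z)*(z^2 + 2*z - 8) = z*(z + 4)*(z - 2)
(3) = (v - 5)*(v^3 - 2*v^2 - 3*v) = v*(v - 5)*(v^2 - 2*v - 3) = v*(v - 5)*(v - 3)*(v + 1)
(4) = (t)*(t^2 - 10*t + 25) = t*(t - 5)*(t - 5)
(5) = (s + 3)*(s^2 - 3*s + 2) = (s - 1)*(s + 3)*(s - 2)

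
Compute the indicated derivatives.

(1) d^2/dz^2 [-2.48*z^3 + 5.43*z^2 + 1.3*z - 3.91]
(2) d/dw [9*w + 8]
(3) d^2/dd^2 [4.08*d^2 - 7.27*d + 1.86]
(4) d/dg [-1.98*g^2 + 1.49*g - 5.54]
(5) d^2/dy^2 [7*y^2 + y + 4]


(1) = 10.86 - 14.88*z
(2) = 9
(3) = 8.16000000000000
(4) = 1.49 - 3.96*g
(5) = 14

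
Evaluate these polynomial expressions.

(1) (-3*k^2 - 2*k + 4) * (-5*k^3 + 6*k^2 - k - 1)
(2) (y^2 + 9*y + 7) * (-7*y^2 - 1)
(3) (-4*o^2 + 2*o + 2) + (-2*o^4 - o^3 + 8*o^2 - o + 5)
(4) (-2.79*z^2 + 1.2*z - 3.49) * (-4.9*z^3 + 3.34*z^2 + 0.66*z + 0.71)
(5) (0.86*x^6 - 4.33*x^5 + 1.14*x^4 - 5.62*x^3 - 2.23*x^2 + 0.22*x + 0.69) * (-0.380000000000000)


(1) = 15*k^5 - 8*k^4 - 29*k^3 + 29*k^2 - 2*k - 4
(2) = -7*y^4 - 63*y^3 - 50*y^2 - 9*y - 7
(3) = -2*o^4 - o^3 + 4*o^2 + o + 7
(4) = 13.671*z^5 - 15.1986*z^4 + 19.2676*z^3 - 12.8455*z^2 - 1.4514*z - 2.4779
(5) = -0.3268*x^6 + 1.6454*x^5 - 0.4332*x^4 + 2.1356*x^3 + 0.8474*x^2 - 0.0836*x - 0.2622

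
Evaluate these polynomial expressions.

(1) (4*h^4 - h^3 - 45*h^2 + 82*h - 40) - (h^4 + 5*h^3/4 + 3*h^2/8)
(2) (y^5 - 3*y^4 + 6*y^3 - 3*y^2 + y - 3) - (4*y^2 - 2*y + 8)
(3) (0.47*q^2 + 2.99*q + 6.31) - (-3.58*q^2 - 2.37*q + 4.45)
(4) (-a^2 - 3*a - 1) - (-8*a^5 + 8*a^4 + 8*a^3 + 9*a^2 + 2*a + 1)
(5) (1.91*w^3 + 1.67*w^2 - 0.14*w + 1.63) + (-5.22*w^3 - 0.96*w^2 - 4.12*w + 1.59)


(1) = 3*h^4 - 9*h^3/4 - 363*h^2/8 + 82*h - 40
(2) = y^5 - 3*y^4 + 6*y^3 - 7*y^2 + 3*y - 11
(3) = 4.05*q^2 + 5.36*q + 1.86
(4) = 8*a^5 - 8*a^4 - 8*a^3 - 10*a^2 - 5*a - 2
(5) = -3.31*w^3 + 0.71*w^2 - 4.26*w + 3.22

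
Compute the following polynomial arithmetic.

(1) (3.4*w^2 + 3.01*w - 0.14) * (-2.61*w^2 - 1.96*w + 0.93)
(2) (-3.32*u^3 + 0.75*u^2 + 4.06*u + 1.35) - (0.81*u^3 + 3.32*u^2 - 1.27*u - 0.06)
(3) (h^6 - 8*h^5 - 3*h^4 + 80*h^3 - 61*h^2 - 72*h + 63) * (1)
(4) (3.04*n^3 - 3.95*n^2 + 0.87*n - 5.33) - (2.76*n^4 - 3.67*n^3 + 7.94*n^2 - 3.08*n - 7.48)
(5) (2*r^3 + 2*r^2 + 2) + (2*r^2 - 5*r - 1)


(1) = -8.874*w^4 - 14.5201*w^3 - 2.3722*w^2 + 3.0737*w - 0.1302
(2) = -4.13*u^3 - 2.57*u^2 + 5.33*u + 1.41
(3) = h^6 - 8*h^5 - 3*h^4 + 80*h^3 - 61*h^2 - 72*h + 63
(4) = -2.76*n^4 + 6.71*n^3 - 11.89*n^2 + 3.95*n + 2.15
(5) = 2*r^3 + 4*r^2 - 5*r + 1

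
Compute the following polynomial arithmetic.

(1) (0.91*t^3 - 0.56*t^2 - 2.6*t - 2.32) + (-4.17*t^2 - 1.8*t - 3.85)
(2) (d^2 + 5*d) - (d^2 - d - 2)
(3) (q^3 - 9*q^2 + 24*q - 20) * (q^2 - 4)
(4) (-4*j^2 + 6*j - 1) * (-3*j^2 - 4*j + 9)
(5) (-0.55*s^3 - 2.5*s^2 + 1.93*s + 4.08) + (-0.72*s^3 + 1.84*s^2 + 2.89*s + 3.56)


(1) = 0.91*t^3 - 4.73*t^2 - 4.4*t - 6.17
(2) = 6*d + 2
(3) = q^5 - 9*q^4 + 20*q^3 + 16*q^2 - 96*q + 80
(4) = 12*j^4 - 2*j^3 - 57*j^2 + 58*j - 9
(5) = -1.27*s^3 - 0.66*s^2 + 4.82*s + 7.64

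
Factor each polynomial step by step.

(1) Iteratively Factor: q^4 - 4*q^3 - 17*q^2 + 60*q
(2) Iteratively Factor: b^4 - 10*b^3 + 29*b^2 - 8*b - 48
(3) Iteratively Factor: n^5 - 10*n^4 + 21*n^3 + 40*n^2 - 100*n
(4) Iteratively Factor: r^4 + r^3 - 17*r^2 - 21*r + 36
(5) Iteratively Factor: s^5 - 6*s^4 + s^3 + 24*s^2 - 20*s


(1) = (q - 3)*(q^3 - q^2 - 20*q) = (q - 5)*(q - 3)*(q^2 + 4*q) = q*(q - 5)*(q - 3)*(q + 4)
(2) = (b - 4)*(b^3 - 6*b^2 + 5*b + 12) = (b - 4)*(b - 3)*(b^2 - 3*b - 4) = (b - 4)*(b - 3)*(b + 1)*(b - 4)
(3) = (n - 5)*(n^4 - 5*n^3 - 4*n^2 + 20*n) = (n - 5)*(n - 2)*(n^3 - 3*n^2 - 10*n) = (n - 5)^2*(n - 2)*(n^2 + 2*n) = (n - 5)^2*(n - 2)*(n + 2)*(n)
(4) = (r + 3)*(r^3 - 2*r^2 - 11*r + 12) = (r - 4)*(r + 3)*(r^2 + 2*r - 3) = (r - 4)*(r - 1)*(r + 3)*(r + 3)
(5) = (s - 5)*(s^4 - s^3 - 4*s^2 + 4*s) = s*(s - 5)*(s^3 - s^2 - 4*s + 4) = s*(s - 5)*(s - 1)*(s^2 - 4) = s*(s - 5)*(s - 2)*(s - 1)*(s + 2)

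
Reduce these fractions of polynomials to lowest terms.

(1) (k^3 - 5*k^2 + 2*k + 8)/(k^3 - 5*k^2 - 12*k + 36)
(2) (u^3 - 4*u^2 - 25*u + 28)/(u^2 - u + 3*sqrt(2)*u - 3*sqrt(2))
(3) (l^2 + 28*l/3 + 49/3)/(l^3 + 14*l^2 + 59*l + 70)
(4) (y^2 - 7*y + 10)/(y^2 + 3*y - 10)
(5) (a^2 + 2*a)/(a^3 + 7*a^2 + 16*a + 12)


(1) = (k^2 - 3*k - 4)/(k^2 - 3*k - 18)
(2) = (u^2 - 3*u - 28)/(u + 3*sqrt(2))
(3) = (3*l + 7)/(3*l^2 + 21*l + 30)
(4) = (y - 5)/(y + 5)
(5) = a/(a^2 + 5*a + 6)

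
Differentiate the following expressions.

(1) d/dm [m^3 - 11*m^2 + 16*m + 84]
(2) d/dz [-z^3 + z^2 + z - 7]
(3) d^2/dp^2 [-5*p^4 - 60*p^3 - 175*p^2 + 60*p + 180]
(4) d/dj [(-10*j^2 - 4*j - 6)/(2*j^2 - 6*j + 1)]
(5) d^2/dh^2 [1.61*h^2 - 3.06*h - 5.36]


(1) = 3*m^2 - 22*m + 16
(2) = -3*z^2 + 2*z + 1
(3) = -60*p^2 - 360*p - 350
(4) = 4*(17*j^2 + j - 10)/(4*j^4 - 24*j^3 + 40*j^2 - 12*j + 1)
(5) = 3.22000000000000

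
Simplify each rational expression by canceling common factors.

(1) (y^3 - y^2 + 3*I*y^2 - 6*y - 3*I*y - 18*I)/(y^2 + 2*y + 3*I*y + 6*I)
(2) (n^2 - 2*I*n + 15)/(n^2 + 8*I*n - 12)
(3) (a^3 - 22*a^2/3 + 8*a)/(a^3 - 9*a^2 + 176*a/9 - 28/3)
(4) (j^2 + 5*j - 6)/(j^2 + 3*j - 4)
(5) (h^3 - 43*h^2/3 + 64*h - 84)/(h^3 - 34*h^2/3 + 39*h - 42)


(1) = y - 3
(2) = (n^2 - 2*I*n + 15)/(n^2 + 8*I*n - 12)
(3) = (9*a^2 - 12*a)/(9*a^2 - 27*a + 14)
(4) = (j + 6)/(j + 4)
(5) = (h - 6)/(h - 3)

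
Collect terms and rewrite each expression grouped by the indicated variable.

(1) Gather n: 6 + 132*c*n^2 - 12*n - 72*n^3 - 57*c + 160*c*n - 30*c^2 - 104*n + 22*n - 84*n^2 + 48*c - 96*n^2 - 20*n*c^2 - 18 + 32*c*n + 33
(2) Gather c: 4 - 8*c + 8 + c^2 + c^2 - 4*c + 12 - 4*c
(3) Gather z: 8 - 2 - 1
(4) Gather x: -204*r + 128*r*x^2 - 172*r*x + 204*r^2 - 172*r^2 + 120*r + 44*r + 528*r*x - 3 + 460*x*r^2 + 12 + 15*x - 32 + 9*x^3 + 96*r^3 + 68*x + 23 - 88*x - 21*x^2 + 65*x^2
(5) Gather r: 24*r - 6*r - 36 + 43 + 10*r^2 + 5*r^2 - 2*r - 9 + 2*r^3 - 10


(1) = -30*c^2 - 9*c - 72*n^3 + n^2*(132*c - 180) + n*(-20*c^2 + 192*c - 94) + 21
(2) = 2*c^2 - 16*c + 24
(3) = 5
(4) = 96*r^3 + 32*r^2 - 40*r + 9*x^3 + x^2*(128*r + 44) + x*(460*r^2 + 356*r - 5)
(5) = 2*r^3 + 15*r^2 + 16*r - 12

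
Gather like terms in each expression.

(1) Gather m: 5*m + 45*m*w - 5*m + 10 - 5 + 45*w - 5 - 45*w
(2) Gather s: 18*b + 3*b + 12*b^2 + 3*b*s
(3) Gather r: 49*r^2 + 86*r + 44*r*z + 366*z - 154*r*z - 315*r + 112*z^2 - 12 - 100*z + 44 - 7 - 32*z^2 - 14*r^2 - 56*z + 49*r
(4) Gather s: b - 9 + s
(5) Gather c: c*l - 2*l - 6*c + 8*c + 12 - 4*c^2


(1) = 45*m*w
(2) = 12*b^2 + 3*b*s + 21*b
(3) = 35*r^2 + r*(-110*z - 180) + 80*z^2 + 210*z + 25
(4) = b + s - 9
(5) = -4*c^2 + c*(l + 2) - 2*l + 12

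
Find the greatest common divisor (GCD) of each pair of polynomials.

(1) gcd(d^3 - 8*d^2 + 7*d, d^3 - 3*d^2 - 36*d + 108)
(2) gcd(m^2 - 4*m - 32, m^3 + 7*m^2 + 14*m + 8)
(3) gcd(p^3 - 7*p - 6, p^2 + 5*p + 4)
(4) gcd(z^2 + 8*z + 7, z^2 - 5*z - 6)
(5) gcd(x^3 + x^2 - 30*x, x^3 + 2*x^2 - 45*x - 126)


(1) = gcd(d*(d - 7)*(d - 1), (d - 6)*(d - 3)*(d + 6)) = 1
(2) = gcd((m - 8)*(m + 4), (m + 1)*(m + 2)*(m + 4)) = m + 4
(3) = p + 1
(4) = z + 1
(5) = x + 6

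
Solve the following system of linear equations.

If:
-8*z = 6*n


Then:
n = -4*z/3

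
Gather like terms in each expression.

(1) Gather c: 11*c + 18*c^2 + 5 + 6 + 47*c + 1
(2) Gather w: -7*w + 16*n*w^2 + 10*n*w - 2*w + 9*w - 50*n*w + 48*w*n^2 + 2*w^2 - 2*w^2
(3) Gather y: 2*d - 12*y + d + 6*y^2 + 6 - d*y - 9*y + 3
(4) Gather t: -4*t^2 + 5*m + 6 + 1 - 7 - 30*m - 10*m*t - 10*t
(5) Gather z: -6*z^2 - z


(1) = 18*c^2 + 58*c + 12
(2) = 16*n*w^2 + w*(48*n^2 - 40*n)
(3) = 3*d + 6*y^2 + y*(-d - 21) + 9
(4) = -25*m - 4*t^2 + t*(-10*m - 10)
(5) = -6*z^2 - z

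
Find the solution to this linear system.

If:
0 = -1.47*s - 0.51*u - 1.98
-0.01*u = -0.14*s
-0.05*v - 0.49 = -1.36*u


Then:
s = -0.23
u = -3.22
v = -97.37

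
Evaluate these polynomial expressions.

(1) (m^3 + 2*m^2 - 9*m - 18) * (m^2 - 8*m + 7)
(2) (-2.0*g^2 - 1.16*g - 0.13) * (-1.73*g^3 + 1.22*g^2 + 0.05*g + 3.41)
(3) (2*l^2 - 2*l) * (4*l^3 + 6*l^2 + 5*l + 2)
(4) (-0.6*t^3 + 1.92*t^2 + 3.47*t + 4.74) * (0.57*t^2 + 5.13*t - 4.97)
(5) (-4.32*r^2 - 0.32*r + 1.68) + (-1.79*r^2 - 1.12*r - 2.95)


(1) = m^5 - 6*m^4 - 18*m^3 + 68*m^2 + 81*m - 126
(2) = 3.46*g^5 - 0.4332*g^4 - 1.2903*g^3 - 7.0366*g^2 - 3.9621*g - 0.4433
(3) = 8*l^5 + 4*l^4 - 2*l^3 - 6*l^2 - 4*l
(4) = -0.342*t^5 - 1.9836*t^4 + 14.8095*t^3 + 10.9605*t^2 + 7.0703*t - 23.5578
(5) = -6.11*r^2 - 1.44*r - 1.27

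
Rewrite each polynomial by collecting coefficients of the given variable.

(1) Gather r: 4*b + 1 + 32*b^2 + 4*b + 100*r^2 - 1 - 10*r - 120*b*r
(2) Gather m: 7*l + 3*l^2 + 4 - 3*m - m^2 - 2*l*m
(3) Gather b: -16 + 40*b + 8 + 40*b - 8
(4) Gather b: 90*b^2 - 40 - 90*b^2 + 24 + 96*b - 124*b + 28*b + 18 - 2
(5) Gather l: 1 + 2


(1) = 32*b^2 + 8*b + 100*r^2 + r*(-120*b - 10)
(2) = 3*l^2 + 7*l - m^2 + m*(-2*l - 3) + 4
(3) = 80*b - 16
(4) = 0
(5) = 3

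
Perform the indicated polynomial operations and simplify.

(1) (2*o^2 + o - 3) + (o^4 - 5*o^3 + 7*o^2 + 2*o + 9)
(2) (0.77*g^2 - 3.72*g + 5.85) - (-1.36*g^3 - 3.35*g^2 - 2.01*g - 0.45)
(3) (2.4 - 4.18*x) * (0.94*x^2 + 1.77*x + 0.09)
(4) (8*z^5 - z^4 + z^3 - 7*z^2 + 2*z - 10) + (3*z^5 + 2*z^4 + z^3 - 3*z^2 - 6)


(1) = o^4 - 5*o^3 + 9*o^2 + 3*o + 6
(2) = 1.36*g^3 + 4.12*g^2 - 1.71*g + 6.3
(3) = -3.9292*x^3 - 5.1426*x^2 + 3.8718*x + 0.216
(4) = 11*z^5 + z^4 + 2*z^3 - 10*z^2 + 2*z - 16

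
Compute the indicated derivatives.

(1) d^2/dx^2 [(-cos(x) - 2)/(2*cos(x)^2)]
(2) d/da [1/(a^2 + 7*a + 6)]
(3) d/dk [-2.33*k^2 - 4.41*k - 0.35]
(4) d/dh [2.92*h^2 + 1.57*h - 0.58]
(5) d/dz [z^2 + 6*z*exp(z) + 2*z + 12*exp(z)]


(1) = (-5*cos(x) + 16*cos(2*x) + cos(3*x) - 32)/(8*cos(x)^4)
(2) = (-2*a - 7)/(a^2 + 7*a + 6)^2
(3) = -4.66*k - 4.41
(4) = 5.84*h + 1.57
(5) = 6*z*exp(z) + 2*z + 18*exp(z) + 2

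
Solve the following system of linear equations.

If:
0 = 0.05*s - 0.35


Then:
s = 7.00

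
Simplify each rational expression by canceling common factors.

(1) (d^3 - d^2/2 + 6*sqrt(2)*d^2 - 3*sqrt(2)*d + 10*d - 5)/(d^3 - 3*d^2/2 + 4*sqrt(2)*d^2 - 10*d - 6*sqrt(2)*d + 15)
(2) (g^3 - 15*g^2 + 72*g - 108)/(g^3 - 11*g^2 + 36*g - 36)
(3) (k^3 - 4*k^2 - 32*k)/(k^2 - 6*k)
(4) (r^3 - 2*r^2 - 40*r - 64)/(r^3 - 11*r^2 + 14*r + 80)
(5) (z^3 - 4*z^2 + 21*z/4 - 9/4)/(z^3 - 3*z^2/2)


(1) = (4*d^2 + d*(-2 + 4*sqrt(2)) - 2*sqrt(2))/(4*d^2 + d*(-6 - 4*sqrt(2)) + 6*sqrt(2))
(2) = (g - 6)/(g - 2)
(3) = (k^2 - 4*k - 32)/(k - 6)
(4) = (r + 4)/(r - 5)
(5) = (2*z^2 - 5*z + 3)/(2*z^2)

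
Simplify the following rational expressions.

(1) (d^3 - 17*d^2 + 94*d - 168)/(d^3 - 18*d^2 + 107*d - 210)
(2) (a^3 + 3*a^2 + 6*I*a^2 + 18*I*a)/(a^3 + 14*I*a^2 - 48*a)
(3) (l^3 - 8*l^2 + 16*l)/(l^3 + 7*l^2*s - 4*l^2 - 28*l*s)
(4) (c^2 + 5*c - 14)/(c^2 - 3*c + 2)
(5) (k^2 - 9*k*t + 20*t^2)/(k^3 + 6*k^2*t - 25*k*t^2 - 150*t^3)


(1) = (d - 4)/(d - 5)
(2) = (a + 3)/(a + 8*I)
(3) = (l - 4)/(l + 7*s)
(4) = (c + 7)/(c - 1)
(5) = (k - 4*t)/(k^2 + 11*k*t + 30*t^2)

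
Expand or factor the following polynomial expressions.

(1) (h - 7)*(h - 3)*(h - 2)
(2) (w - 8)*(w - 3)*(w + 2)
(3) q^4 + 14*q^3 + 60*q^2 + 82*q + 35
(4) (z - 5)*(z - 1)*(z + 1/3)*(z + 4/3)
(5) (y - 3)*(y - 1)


(1) = h^3 - 12*h^2 + 41*h - 42
(2) = w^3 - 9*w^2 + 2*w + 48
(3) = (q + 1)^2*(q + 5)*(q + 7)
(4) = z^4 - 13*z^3/3 - 41*z^2/9 + 17*z/3 + 20/9
(5) = y^2 - 4*y + 3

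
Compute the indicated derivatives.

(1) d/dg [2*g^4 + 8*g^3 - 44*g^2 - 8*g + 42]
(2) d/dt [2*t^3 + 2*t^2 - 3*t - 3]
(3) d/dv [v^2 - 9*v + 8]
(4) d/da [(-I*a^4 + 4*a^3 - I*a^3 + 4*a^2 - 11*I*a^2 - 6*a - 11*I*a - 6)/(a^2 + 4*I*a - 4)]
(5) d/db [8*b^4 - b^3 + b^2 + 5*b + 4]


(1) = 8*g^3 + 24*g^2 - 88*g - 8
(2) = 6*t^2 + 4*t - 3
(3) = 2*v - 9
(4) = (-2*I*a^4 + a^3*(12 - I) + a^2*(6 + 24*I) + a*(50 + 27*I) + 34 - 12*I)/(a^3 + 6*I*a^2 - 12*a - 8*I)
(5) = 32*b^3 - 3*b^2 + 2*b + 5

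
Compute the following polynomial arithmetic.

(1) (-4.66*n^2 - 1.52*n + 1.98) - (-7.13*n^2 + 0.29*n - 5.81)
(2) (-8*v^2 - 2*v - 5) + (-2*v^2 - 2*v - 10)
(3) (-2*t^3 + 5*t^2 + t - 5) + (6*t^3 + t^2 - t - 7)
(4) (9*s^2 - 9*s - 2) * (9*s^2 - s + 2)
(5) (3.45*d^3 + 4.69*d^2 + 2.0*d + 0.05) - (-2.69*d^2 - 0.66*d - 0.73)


(1) = 2.47*n^2 - 1.81*n + 7.79
(2) = -10*v^2 - 4*v - 15
(3) = 4*t^3 + 6*t^2 - 12
(4) = 81*s^4 - 90*s^3 + 9*s^2 - 16*s - 4
(5) = 3.45*d^3 + 7.38*d^2 + 2.66*d + 0.78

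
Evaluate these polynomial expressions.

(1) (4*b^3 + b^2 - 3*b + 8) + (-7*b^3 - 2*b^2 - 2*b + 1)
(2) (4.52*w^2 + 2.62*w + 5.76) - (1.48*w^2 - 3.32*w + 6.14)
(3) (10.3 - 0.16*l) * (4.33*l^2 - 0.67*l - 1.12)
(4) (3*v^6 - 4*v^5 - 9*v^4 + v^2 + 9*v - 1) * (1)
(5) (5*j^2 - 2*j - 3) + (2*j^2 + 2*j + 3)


(1) = -3*b^3 - b^2 - 5*b + 9
(2) = 3.04*w^2 + 5.94*w - 0.38
(3) = -0.6928*l^3 + 44.7062*l^2 - 6.7218*l - 11.536
(4) = 3*v^6 - 4*v^5 - 9*v^4 + v^2 + 9*v - 1
(5) = 7*j^2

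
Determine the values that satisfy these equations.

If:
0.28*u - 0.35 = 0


Then:
u = 1.25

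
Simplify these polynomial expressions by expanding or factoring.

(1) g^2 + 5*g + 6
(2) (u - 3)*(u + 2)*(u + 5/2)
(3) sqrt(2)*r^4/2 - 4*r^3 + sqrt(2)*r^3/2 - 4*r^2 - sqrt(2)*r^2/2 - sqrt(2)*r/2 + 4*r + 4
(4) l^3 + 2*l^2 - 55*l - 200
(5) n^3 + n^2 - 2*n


(1) = (g + 2)*(g + 3)
(2) = u^3 + 3*u^2/2 - 17*u/2 - 15
(3) = (r - 1)*(r + 1)*(r - 4*sqrt(2))*(sqrt(2)*r/2 + sqrt(2)/2)
(4) = (l - 8)*(l + 5)^2
(5) = n*(n - 1)*(n + 2)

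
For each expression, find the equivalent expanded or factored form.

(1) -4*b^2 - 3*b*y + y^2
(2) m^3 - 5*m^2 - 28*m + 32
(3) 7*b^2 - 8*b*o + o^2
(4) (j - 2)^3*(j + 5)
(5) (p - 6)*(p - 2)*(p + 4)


(1) = (-4*b + y)*(b + y)
(2) = (m - 8)*(m - 1)*(m + 4)
(3) = (-7*b + o)*(-b + o)
(4) = j^4 - j^3 - 18*j^2 + 52*j - 40
(5) = p^3 - 4*p^2 - 20*p + 48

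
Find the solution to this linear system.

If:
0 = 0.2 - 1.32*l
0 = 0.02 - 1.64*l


Then:
No Solution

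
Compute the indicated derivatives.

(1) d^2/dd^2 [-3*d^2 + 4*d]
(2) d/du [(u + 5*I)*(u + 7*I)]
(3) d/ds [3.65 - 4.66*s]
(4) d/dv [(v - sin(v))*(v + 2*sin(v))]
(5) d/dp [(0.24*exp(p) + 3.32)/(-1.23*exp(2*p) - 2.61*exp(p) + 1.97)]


(1) = -6
(2) = 2*u + 12*I
(3) = -4.66000000000000
(4) = v*cos(v) + 2*v + sin(v) - 2*sin(2*v)
(5) = (0.2952*exp(2*p) + 8.1672*exp(p) + 9.138)*exp(p)/(1.5129*exp(4*p) + 6.4206*exp(3*p) + 1.9659*exp(2*p) - 10.2834*exp(p) + 3.8809)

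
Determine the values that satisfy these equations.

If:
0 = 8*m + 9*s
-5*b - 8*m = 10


Then:
b = 9*s/5 - 2
m = -9*s/8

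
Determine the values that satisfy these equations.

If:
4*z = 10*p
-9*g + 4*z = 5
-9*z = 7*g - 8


Then:
g = -13/109
p = 214/545
z = 107/109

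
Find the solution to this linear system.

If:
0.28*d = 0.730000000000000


Then:
d = 2.61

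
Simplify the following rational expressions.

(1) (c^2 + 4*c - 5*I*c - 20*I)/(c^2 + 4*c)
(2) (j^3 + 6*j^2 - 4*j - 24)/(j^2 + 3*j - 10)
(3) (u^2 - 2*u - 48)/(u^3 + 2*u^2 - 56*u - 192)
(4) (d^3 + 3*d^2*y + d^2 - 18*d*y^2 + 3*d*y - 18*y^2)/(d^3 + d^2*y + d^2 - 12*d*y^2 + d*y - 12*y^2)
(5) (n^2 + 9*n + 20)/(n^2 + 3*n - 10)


(1) = (c - 5*I)/c
(2) = (j^2 + 8*j + 12)/(j + 5)
(3) = 1/(u + 4)
(4) = (d + 6*y)/(d + 4*y)
(5) = (n + 4)/(n - 2)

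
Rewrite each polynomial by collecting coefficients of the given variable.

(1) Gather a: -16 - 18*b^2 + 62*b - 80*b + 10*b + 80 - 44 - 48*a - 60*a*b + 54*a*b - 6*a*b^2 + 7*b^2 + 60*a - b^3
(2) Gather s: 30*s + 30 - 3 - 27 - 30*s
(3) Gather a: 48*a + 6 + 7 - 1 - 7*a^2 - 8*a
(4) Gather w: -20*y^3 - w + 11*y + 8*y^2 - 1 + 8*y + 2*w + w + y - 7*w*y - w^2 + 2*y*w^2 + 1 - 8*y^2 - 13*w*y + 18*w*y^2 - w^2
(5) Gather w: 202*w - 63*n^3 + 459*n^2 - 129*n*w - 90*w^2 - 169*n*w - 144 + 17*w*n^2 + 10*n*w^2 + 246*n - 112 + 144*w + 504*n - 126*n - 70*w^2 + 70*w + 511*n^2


(1) = a*(-6*b^2 - 6*b + 12) - b^3 - 11*b^2 - 8*b + 20
(2) = 0
(3) = -7*a^2 + 40*a + 12
(4) = w^2*(2*y - 2) + w*(18*y^2 - 20*y + 2) - 20*y^3 + 20*y
(5) = -63*n^3 + 970*n^2 + 624*n + w^2*(10*n - 160) + w*(17*n^2 - 298*n + 416) - 256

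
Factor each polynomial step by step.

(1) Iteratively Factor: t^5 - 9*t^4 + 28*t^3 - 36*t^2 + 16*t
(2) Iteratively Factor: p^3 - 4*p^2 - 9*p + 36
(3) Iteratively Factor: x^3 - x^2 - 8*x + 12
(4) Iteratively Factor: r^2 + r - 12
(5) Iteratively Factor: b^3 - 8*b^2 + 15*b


(1) = (t)*(t^4 - 9*t^3 + 28*t^2 - 36*t + 16) = t*(t - 2)*(t^3 - 7*t^2 + 14*t - 8) = t*(t - 4)*(t - 2)*(t^2 - 3*t + 2) = t*(t - 4)*(t - 2)*(t - 1)*(t - 2)
(2) = (p + 3)*(p^2 - 7*p + 12) = (p - 3)*(p + 3)*(p - 4)
(3) = (x - 2)*(x^2 + x - 6) = (x - 2)*(x + 3)*(x - 2)
(4) = (r - 3)*(r + 4)
(5) = (b)*(b^2 - 8*b + 15) = b*(b - 3)*(b - 5)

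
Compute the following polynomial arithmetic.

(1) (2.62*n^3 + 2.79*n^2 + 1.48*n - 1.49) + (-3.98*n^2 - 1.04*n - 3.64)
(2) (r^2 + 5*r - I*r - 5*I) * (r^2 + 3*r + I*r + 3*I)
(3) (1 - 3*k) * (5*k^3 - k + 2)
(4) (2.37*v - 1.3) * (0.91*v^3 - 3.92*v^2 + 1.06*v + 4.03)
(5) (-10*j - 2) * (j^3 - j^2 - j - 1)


(1) = 2.62*n^3 - 1.19*n^2 + 0.44*n - 5.13
(2) = r^4 + 8*r^3 + 16*r^2 + 8*r + 15
(3) = -15*k^4 + 5*k^3 + 3*k^2 - 7*k + 2
(4) = 2.1567*v^4 - 10.4734*v^3 + 7.6082*v^2 + 8.1731*v - 5.239
(5) = -10*j^4 + 8*j^3 + 12*j^2 + 12*j + 2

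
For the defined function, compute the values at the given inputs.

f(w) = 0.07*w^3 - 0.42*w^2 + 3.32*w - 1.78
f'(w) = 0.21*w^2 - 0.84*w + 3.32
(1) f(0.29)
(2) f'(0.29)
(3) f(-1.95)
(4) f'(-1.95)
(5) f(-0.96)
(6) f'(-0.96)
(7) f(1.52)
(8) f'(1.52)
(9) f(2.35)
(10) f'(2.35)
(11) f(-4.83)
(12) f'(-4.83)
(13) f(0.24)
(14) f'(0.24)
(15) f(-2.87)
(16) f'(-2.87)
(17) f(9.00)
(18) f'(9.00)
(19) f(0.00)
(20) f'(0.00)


(1) = -0.85
(2) = 3.09
(3) = -10.37
(4) = 5.76
(5) = -5.42
(6) = 4.32
(7) = 2.54
(8) = 2.53
(9) = 4.61
(10) = 2.51
(11) = -35.50
(12) = 12.28
(13) = -1.01
(14) = 3.13
(15) = -16.42
(16) = 7.46
(17) = 45.11
(18) = 12.77
(19) = -1.78
(20) = 3.32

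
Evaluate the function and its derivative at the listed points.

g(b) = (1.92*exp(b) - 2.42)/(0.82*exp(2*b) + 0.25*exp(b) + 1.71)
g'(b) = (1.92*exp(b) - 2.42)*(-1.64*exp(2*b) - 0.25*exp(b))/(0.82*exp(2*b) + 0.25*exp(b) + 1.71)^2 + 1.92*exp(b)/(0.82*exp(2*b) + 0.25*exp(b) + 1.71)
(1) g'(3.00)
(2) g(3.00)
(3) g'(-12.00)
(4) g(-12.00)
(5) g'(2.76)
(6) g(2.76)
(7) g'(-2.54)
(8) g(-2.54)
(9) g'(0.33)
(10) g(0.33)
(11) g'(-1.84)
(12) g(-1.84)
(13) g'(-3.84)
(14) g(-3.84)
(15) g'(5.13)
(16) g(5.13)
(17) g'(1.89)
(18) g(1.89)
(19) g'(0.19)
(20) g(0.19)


(1) = -0.10
(2) = 0.11
(3) = 0.00
(4) = -1.42
(5) = -0.12
(6) = 0.13
(7) = 0.11
(8) = -1.31
(9) = 0.67
(10) = 0.07
(11) = 0.23
(12) = -1.19
(13) = 0.03
(14) = -1.39
(15) = -0.01
(16) = 0.01
(17) = -0.17
(18) = 0.26
(19) = 0.75
(20) = -0.03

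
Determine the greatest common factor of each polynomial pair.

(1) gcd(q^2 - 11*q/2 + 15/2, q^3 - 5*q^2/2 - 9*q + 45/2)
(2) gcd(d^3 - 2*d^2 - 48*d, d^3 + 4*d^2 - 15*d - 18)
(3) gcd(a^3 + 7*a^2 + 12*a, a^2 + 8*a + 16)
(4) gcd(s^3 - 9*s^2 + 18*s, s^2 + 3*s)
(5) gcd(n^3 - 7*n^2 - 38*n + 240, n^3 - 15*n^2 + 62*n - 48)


(1) = gcd((q - 3)*(q - 5/2), (q - 3)*(q - 5/2)*(q + 3)) = q^2 - 11*q/2 + 15/2
(2) = d + 6
(3) = a + 4
(4) = s
(5) = n - 8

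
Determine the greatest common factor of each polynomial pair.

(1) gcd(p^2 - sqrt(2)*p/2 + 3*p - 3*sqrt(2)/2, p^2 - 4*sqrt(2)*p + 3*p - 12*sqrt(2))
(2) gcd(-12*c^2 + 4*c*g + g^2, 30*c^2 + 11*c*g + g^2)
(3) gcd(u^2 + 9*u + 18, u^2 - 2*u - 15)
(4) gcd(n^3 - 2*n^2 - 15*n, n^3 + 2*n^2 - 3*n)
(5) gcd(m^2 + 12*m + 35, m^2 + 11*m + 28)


(1) = gcd((p + 3)*(p - sqrt(2)/2), (p + 3)*(p - 4*sqrt(2))) = p + 3
(2) = gcd((-2*c + g)*(6*c + g), (5*c + g)*(6*c + g)) = 6*c + g
(3) = gcd((u + 3)*(u + 6), (u - 5)*(u + 3)) = u + 3
(4) = gcd(n*(n - 5)*(n + 3), n*(n - 1)*(n + 3)) = n^2 + 3*n
(5) = gcd((m + 5)*(m + 7), (m + 4)*(m + 7)) = m + 7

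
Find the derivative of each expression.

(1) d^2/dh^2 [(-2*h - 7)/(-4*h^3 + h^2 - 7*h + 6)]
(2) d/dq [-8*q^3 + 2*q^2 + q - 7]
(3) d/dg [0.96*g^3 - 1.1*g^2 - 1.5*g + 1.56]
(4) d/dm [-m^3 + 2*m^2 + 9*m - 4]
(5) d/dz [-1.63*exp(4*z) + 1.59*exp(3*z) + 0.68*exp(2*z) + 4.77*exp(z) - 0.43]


(1) = 2*((2*h + 7)*(12*h^2 - 2*h + 7)^2 + (-24*h^2 + 4*h - (2*h + 7)*(12*h - 1) - 14)*(4*h^3 - h^2 + 7*h - 6))/(4*h^3 - h^2 + 7*h - 6)^3
(2) = -24*q^2 + 4*q + 1
(3) = 2.88*g^2 - 2.2*g - 1.5
(4) = -3*m^2 + 4*m + 9
(5) = (-6.52*exp(3*z) + 4.77*exp(2*z) + 1.36*exp(z) + 4.77)*exp(z)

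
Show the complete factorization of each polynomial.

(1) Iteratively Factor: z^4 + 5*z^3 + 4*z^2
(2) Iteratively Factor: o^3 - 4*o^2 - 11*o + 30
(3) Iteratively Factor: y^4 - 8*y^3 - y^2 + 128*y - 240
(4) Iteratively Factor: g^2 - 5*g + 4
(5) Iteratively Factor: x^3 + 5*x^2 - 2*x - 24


(1) = (z)*(z^3 + 5*z^2 + 4*z) = z*(z + 4)*(z^2 + z) = z^2*(z + 4)*(z + 1)
(2) = (o - 2)*(o^2 - 2*o - 15) = (o - 5)*(o - 2)*(o + 3)
(3) = (y - 3)*(y^3 - 5*y^2 - 16*y + 80) = (y - 5)*(y - 3)*(y^2 - 16) = (y - 5)*(y - 3)*(y + 4)*(y - 4)
(4) = (g - 1)*(g - 4)
(5) = (x + 3)*(x^2 + 2*x - 8) = (x - 2)*(x + 3)*(x + 4)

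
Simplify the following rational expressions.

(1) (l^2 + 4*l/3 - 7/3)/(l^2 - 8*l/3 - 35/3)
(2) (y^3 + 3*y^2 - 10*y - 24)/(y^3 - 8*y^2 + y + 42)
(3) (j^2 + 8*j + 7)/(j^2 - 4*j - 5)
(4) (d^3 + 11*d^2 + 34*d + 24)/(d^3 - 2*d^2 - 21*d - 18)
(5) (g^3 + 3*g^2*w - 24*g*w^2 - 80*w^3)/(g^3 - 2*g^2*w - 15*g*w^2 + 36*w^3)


(1) = (l - 1)/(l - 5)
(2) = (y + 4)/(y - 7)
(3) = (j + 7)/(j - 5)
(4) = (d^2 + 10*d + 24)/(d^2 - 3*d - 18)
(5) = (g^2 - g*w - 20*w^2)/(g^2 - 6*g*w + 9*w^2)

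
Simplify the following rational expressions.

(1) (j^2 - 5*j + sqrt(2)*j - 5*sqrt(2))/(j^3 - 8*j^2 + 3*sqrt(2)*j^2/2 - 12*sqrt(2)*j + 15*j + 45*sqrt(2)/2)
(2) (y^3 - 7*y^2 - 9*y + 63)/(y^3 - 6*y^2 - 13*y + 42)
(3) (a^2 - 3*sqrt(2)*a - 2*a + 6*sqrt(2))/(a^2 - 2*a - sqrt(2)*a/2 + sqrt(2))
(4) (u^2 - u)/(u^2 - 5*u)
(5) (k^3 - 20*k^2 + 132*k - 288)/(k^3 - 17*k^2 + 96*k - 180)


(1) = (2*j + 2*sqrt(2))/(2*j^2 + j*(-6 + 3*sqrt(2)) - 9*sqrt(2))
(2) = (y - 3)/(y - 2)
(3) = (2*a - 6*sqrt(2))/(2*a - sqrt(2))
(4) = (u - 1)/(u - 5)
(5) = (k - 8)/(k - 5)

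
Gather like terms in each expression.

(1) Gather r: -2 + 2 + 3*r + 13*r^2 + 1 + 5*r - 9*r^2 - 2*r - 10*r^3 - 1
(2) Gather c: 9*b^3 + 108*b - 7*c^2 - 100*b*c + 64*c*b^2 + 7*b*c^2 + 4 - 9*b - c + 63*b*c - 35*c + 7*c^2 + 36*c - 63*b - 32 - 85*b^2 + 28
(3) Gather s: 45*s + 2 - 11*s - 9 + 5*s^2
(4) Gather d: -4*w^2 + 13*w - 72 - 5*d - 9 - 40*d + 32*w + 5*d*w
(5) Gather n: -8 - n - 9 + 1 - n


(1) = -10*r^3 + 4*r^2 + 6*r
(2) = 9*b^3 - 85*b^2 + 7*b*c^2 + 36*b + c*(64*b^2 - 37*b)
(3) = 5*s^2 + 34*s - 7
(4) = d*(5*w - 45) - 4*w^2 + 45*w - 81
(5) = -2*n - 16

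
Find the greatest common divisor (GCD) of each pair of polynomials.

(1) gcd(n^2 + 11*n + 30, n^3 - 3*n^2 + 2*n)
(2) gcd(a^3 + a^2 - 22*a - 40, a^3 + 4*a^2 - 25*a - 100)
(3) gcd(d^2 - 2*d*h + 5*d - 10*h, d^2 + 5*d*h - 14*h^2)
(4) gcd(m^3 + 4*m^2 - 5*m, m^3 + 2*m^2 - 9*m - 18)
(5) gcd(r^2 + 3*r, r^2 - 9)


(1) = gcd((n + 5)*(n + 6), n*(n - 2)*(n - 1)) = 1
(2) = gcd((a - 5)*(a + 2)*(a + 4), (a - 5)*(a + 4)*(a + 5)) = a^2 - a - 20
(3) = d - 2*h
(4) = gcd(m*(m - 1)*(m + 5), (m - 3)*(m + 2)*(m + 3)) = 1
(5) = r + 3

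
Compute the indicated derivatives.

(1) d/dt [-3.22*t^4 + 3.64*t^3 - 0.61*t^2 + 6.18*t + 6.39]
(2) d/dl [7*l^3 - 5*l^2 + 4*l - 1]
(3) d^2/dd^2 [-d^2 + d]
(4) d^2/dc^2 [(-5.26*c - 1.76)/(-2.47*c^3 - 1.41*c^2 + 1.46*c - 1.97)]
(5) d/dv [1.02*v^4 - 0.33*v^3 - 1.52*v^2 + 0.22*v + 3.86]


(1) = -12.88*t^3 + 10.92*t^2 - 1.22*t + 6.18
(2) = 21*l^2 - 10*l + 4
(3) = -2
(4) = (192.544404*c^5 + 238.76502*c^4 + 156.924868*c^3 - 324.222744*c^2 - 160.786932*c + 27.983352)/(15.069223*c^9 + 25.806807*c^8 - 11.990121*c^7 + 8.351088*c^6 + 48.252792*c^5 - 21.858945*c^4 + 1.312681*c^3 + 29.013963*c^2 - 16.998342*c + 7.645373)
(5) = 4.08*v^3 - 0.99*v^2 - 3.04*v + 0.22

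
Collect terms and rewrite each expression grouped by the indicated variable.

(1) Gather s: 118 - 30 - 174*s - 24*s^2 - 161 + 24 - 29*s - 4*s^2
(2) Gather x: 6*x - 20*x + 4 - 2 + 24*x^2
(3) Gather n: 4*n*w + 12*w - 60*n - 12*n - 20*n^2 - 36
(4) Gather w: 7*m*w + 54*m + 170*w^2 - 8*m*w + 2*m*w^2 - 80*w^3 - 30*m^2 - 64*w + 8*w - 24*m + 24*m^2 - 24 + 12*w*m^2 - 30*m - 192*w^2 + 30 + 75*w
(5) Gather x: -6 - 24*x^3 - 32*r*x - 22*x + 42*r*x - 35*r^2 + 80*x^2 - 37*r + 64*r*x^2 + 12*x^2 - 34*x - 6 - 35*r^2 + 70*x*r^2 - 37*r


(1) = -28*s^2 - 203*s - 49
(2) = 24*x^2 - 14*x + 2
(3) = -20*n^2 + n*(4*w - 72) + 12*w - 36
(4) = -6*m^2 - 80*w^3 + w^2*(2*m - 22) + w*(12*m^2 - m + 19) + 6
(5) = -70*r^2 - 74*r - 24*x^3 + x^2*(64*r + 92) + x*(70*r^2 + 10*r - 56) - 12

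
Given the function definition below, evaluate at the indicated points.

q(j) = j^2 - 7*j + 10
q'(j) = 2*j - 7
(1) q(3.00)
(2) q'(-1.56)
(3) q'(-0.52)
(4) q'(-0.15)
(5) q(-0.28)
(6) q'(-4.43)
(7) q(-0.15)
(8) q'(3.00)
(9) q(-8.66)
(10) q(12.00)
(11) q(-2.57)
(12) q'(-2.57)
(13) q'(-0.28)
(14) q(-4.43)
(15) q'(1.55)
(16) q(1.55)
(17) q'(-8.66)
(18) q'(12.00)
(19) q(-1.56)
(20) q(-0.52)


(1) = -2.00
(2) = -10.12
(3) = -8.04
(4) = -7.30
(5) = 12.04
(6) = -15.86
(7) = 11.07
(8) = -1.00
(9) = 145.62
(10) = 70.00
(11) = 34.59
(12) = -12.14
(13) = -7.56
(14) = 60.63
(15) = -3.90
(16) = 1.55
(17) = -24.32
(18) = 17.00
(19) = 23.35
(20) = 13.91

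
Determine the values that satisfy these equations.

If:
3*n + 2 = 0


Then:
n = -2/3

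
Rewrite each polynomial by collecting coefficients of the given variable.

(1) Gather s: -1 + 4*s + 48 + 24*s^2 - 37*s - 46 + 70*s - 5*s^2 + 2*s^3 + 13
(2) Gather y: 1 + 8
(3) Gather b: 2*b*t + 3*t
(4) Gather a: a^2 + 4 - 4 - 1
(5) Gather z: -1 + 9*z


(1) = 2*s^3 + 19*s^2 + 37*s + 14
(2) = 9
(3) = 2*b*t + 3*t
(4) = a^2 - 1
(5) = 9*z - 1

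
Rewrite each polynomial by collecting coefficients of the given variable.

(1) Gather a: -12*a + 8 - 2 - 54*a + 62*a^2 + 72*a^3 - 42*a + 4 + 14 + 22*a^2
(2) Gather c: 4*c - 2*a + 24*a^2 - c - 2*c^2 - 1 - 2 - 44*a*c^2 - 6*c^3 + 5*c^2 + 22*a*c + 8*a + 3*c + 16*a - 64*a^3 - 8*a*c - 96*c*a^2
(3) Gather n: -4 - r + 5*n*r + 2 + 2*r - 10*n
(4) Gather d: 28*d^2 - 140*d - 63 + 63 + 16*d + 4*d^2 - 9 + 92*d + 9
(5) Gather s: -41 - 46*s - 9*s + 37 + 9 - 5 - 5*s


(1) = 72*a^3 + 84*a^2 - 108*a + 24
(2) = -64*a^3 + 24*a^2 + 22*a - 6*c^3 + c^2*(3 - 44*a) + c*(-96*a^2 + 14*a + 6) - 3
(3) = n*(5*r - 10) + r - 2
(4) = 32*d^2 - 32*d
(5) = -60*s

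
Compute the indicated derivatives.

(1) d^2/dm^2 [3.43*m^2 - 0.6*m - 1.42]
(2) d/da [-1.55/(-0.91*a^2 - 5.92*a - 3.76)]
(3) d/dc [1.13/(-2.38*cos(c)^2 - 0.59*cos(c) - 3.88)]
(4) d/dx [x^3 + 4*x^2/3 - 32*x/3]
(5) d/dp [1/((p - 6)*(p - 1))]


(1) = 6.86000000000000
(2) = (-2.821*a - 9.176)/(0.91*a^2 + 5.92*a + 3.76)^2
(3) = -(5.3788*cos(c) + 0.6667)*sin(c)/(2.38*cos(c)^2 + 0.59*cos(c) + 3.88)^2
(4) = 3*x^2 + 8*x/3 - 32/3
(5) = (7 - 2*p)/(p^4 - 14*p^3 + 61*p^2 - 84*p + 36)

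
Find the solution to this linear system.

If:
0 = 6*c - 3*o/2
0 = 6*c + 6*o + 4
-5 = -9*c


Then:
No Solution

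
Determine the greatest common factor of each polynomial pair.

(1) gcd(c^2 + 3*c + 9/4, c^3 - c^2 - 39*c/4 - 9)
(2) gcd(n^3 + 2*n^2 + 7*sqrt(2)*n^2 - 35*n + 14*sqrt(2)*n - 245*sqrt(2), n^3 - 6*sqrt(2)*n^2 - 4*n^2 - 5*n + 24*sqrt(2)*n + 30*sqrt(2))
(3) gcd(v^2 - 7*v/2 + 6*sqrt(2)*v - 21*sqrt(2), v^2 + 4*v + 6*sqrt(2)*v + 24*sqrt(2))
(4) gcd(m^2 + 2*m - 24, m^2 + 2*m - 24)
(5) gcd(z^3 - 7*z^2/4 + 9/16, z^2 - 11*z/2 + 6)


(1) = gcd((c + 3/2)^2, (c - 4)*(c + 3/2)^2) = c^2 + 3*c + 9/4
(2) = n - 5
(3) = gcd((v - 7/2)*(v + 6*sqrt(2)), (v + 4)*(v + 6*sqrt(2))) = v + 6*sqrt(2)
(4) = m^2 + 2*m - 24
(5) = gcd((z - 3/2)*(z - 3/4)*(z + 1/2), (z - 4)*(z - 3/2)) = z - 3/2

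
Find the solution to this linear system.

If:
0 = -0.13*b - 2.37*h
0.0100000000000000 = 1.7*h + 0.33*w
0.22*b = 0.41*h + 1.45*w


Then:
b = -0.26
h = 0.01
w = -0.04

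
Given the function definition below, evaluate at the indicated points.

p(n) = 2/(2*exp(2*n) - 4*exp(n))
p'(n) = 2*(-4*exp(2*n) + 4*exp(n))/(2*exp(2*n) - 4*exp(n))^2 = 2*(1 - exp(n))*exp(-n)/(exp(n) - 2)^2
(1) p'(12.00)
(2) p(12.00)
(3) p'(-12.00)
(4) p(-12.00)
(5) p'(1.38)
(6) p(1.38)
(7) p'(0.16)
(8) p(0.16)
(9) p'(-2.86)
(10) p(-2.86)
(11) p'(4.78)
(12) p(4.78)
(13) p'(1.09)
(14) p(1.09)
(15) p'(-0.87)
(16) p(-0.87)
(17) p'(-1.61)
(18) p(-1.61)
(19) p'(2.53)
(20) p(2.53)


(1) = -0.00
(2) = 0.00
(3) = 81377.40
(4) = -81377.65
(5) = -0.38
(6) = 0.13
(7) = -0.43
(8) = -1.03
(9) = 8.72
(10) = -8.99
(11) = -0.00
(12) = 0.00
(13) = -1.40
(14) = 0.35
(15) = 1.11
(16) = -1.51
(17) = 2.47
(18) = -2.78
(19) = -0.02
(20) = 0.01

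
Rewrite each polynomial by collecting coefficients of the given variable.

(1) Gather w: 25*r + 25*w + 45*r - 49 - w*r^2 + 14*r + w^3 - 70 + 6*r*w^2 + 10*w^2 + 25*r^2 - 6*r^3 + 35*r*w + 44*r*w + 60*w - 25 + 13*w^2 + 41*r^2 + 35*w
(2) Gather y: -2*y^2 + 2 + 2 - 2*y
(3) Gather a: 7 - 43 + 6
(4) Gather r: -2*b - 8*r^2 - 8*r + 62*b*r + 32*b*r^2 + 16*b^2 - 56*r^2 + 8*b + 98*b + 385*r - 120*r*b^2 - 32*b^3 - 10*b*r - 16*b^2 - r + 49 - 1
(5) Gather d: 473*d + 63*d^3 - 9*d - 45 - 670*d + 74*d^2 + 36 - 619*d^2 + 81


(1) = -6*r^3 + 66*r^2 + 84*r + w^3 + w^2*(6*r + 23) + w*(-r^2 + 79*r + 120) - 144
(2) = -2*y^2 - 2*y + 4
(3) = -30
(4) = -32*b^3 + 104*b + r^2*(32*b - 64) + r*(-120*b^2 + 52*b + 376) + 48
(5) = 63*d^3 - 545*d^2 - 206*d + 72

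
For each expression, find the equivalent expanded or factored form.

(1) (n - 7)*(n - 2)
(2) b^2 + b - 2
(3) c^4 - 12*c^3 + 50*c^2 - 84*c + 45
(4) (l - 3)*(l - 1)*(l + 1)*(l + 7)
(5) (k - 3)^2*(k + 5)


(1) = n^2 - 9*n + 14
(2) = (b - 1)*(b + 2)
(3) = (c - 5)*(c - 3)^2*(c - 1)
(4) = l^4 + 4*l^3 - 22*l^2 - 4*l + 21
(5) = k^3 - k^2 - 21*k + 45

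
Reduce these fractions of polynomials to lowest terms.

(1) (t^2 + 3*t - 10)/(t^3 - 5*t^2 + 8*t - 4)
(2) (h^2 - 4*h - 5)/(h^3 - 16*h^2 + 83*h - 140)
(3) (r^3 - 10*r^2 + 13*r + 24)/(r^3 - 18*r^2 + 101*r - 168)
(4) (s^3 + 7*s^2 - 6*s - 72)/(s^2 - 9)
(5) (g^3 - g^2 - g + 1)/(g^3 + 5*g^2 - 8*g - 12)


(1) = (t + 5)/(t^2 - 3*t + 2)
(2) = (h + 1)/(h^2 - 11*h + 28)
(3) = (r + 1)/(r - 7)
(4) = (s^2 + 10*s + 24)/(s + 3)
(5) = (g^2 - 2*g + 1)/(g^2 + 4*g - 12)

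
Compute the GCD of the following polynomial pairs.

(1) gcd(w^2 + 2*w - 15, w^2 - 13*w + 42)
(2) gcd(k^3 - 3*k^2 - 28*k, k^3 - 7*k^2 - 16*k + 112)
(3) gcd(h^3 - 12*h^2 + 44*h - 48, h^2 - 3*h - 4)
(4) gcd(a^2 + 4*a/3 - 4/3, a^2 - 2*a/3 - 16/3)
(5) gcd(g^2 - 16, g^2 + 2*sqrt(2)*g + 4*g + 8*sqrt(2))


(1) = gcd((w - 3)*(w + 5), (w - 7)*(w - 6)) = 1
(2) = gcd(k*(k - 7)*(k + 4), (k - 7)*(k - 4)*(k + 4)) = k^2 - 3*k - 28
(3) = gcd((h - 6)*(h - 4)*(h - 2), (h - 4)*(h + 1)) = h - 4
(4) = gcd((a - 2/3)*(a + 2), (a - 8/3)*(a + 2)) = a + 2
(5) = g + 4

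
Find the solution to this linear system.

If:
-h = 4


Then:
h = -4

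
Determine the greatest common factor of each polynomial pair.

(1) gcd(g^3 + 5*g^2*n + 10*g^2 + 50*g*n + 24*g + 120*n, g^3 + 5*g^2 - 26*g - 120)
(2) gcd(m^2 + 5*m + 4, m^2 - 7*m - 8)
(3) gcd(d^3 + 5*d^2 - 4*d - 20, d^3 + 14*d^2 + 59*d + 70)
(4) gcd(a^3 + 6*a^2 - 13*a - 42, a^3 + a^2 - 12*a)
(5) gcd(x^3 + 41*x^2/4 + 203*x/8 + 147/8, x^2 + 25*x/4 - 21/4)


(1) = g^2 + 10*g + 24
(2) = gcd((m + 1)*(m + 4), (m - 8)*(m + 1)) = m + 1
(3) = gcd((d - 2)*(d + 2)*(d + 5), (d + 2)*(d + 5)*(d + 7)) = d^2 + 7*d + 10
(4) = a - 3
(5) = x + 7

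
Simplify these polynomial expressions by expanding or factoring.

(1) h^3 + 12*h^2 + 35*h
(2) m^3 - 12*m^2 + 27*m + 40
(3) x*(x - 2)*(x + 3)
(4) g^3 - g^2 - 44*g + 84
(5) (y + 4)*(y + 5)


(1) = h*(h + 5)*(h + 7)
(2) = (m - 8)*(m - 5)*(m + 1)
(3) = x^3 + x^2 - 6*x
(4) = (g - 6)*(g - 2)*(g + 7)
(5) = y^2 + 9*y + 20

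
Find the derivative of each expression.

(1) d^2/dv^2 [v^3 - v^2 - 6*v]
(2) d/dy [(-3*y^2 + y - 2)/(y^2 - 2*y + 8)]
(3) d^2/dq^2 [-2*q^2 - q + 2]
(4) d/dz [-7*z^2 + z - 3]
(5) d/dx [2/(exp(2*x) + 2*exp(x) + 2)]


(1) = 6*v - 2
(2) = (5*y^2 - 44*y + 4)/(y^4 - 4*y^3 + 20*y^2 - 32*y + 64)
(3) = -4
(4) = 1 - 14*z
(5) = -4*(exp(x) + 1)*exp(x)/(exp(2*x) + 2*exp(x) + 2)^2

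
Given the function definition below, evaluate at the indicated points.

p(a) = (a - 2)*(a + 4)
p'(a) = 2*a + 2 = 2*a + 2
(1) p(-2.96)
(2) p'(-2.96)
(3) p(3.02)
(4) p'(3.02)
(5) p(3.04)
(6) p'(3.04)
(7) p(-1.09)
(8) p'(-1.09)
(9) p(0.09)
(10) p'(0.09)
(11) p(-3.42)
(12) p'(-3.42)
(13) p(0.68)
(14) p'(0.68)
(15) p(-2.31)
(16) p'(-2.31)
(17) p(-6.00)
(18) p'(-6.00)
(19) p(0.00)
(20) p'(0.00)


(1) = -5.16
(2) = -3.92
(3) = 7.16
(4) = 8.04
(5) = 7.32
(6) = 8.08
(7) = -8.99
(8) = -0.18
(9) = -7.81
(10) = 2.18
(11) = -3.14
(12) = -4.84
(13) = -6.18
(14) = 3.36
(15) = -7.28
(16) = -2.62
(17) = 16.00
(18) = -10.00
(19) = -8.00
(20) = 2.00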